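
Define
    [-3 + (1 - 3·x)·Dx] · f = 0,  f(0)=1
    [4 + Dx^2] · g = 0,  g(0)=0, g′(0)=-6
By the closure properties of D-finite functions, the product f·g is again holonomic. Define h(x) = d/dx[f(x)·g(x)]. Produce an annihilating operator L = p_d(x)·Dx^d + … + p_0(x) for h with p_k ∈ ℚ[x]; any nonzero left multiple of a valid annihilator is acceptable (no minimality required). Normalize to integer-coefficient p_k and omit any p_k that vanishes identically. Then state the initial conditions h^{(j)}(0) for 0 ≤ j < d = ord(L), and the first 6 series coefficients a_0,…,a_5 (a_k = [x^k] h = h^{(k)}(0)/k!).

f: a_k = 1, 3, 9, 27, 81, 243, …
g: a_k = 0, -6, 0, 4, 0, -4/5, …
f·g: L₀ = L_f ⊗_s L_g, ord ≤ 1·2.
h₀' ⇒ L via d/dx closure of L₀.
L = (-14 - 24·x + 36·x^2) + (-6 + 18·x)·Dx + (1 - 6·x + 9·x^2)·Dx^2  (order 2).
h: a_k = -6, -36, -150, -600, -2254, -40572/5, …
ICs: h(0) = -6, h′(0) = -36.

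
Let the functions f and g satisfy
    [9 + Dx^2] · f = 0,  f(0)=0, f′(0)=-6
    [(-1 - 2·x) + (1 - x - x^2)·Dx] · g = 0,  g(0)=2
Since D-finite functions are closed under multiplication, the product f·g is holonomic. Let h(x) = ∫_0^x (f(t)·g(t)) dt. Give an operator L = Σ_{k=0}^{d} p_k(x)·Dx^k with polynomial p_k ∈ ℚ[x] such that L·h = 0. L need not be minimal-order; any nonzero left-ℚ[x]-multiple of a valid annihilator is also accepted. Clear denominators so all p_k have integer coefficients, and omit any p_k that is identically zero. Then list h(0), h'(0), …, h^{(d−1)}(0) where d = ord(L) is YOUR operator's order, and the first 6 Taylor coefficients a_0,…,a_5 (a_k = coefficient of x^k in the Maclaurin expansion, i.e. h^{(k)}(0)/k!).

L = (-7 + 9·x + 9·x^2)·Dx + (2 + 4·x)·Dx^2 + (-1 + x + x^2)·Dx^3  (order 3).
h: a_k = 0, 0, -6, -4, -3/2, -18/5, …
ICs: h(0) = 0, h′(0) = 0, h′′(0) = -12.

f: a_k = 0, -6, 0, 9, 0, -81/20, …
g: a_k = 2, 2, 4, 6, 10, 16, …
L₀ := L_f ⊗_s L_g (sym. prod.), ord ≤ 2.
h=∫h₀ ⇒ L = L₀·Dx.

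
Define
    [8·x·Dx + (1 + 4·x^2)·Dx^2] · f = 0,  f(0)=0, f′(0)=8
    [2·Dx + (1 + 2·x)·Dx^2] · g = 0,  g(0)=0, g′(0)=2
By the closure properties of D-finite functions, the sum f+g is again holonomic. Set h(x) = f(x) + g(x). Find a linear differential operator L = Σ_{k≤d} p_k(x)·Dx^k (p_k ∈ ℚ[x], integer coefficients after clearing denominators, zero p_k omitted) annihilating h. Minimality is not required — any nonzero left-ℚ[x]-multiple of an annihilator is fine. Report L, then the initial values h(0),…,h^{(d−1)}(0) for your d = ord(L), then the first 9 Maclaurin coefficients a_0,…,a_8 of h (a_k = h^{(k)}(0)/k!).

f: a_k = 0, 8, 0, -32/3, 0, 128/5, 0, -512/7, 0, …
g: a_k = 0, 2, -2, 8/3, -4, 32/5, -32/3, 128/7, -32, …
Weyl lclm of L_f,L_g ⇒ L₀ (ord ≤ 4).
L = (-8 - 48·x + 96·x^2 + 64·x^3)·Dx + (-8 - 16·x + 192·x^3 + 128·x^4)·Dx^2 + (-1 + 2·x + 8·x^2 + 16·x^3 + 48·x^4 + 32·x^5)·Dx^3  (order 3).
h: a_k = 0, 10, -2, -8, -4, 32, -32/3, -384/7, -32, …
ICs: h(0) = 0, h′(0) = 10, h′′(0) = -4.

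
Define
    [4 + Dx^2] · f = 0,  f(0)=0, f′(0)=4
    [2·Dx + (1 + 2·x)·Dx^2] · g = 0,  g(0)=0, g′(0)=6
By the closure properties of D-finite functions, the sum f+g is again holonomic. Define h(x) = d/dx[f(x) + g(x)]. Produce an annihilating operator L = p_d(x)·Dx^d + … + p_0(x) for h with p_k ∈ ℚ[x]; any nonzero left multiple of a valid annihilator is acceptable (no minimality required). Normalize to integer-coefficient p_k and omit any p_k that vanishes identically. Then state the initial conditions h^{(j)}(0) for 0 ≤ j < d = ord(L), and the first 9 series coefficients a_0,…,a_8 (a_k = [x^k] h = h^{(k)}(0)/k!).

f: a_k = 0, 4, 0, -8/3, 0, 8/15, 0, -16/315, 0, …
g: a_k = 0, 6, -6, 8, -12, 96/5, -32, 384/7, -96, …
Sum ⇒ L₀ = lclm(L_f,L_g) in ℚ(x)⟨Dx⟩.
h=h₀': d/dx-closure on L₀ ⇒ L.
L = (56 + 32·x + 32·x^2) + (12 + 40·x + 48·x^2 + 32·x^3)·Dx + (14 + 8·x + 8·x^2)·Dx^2 + (3 + 10·x + 12·x^2 + 8·x^3)·Dx^3  (order 3).
h: a_k = 10, -12, 16, -48, 296/3, -192, 17264/45, -768, 483848/315, …
ICs: h(0) = 10, h′(0) = -12, h′′(0) = 32.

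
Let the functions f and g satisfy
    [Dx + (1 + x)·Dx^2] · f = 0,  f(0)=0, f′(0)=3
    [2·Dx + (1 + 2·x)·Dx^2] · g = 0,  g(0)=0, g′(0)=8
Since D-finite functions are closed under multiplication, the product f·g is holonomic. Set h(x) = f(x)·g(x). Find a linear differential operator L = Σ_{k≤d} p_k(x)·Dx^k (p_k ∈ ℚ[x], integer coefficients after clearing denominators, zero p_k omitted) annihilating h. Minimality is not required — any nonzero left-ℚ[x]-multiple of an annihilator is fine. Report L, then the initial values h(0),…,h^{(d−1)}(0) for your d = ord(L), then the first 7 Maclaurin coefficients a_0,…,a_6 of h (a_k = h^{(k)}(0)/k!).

L = (20 + 48·x + 32·x^2)·Dx + (66 + 268·x + 360·x^2 + 160·x^3)·Dx^2 + (32 + 180·x + 372·x^2 + 336·x^3 + 112·x^4)·Dx^3 + (3 + 22·x + 63·x^2 + 88·x^3 + 60·x^4 + 16·x^5)·Dx^4  (order 4).
h: a_k = 0, 0, 24, -36, 52, -78, 1834/15, …
ICs: h(0) = 0, h′(0) = 0, h′′(0) = 48, h′′′(0) = -216.

f: a_k = 0, 3, -3/2, 1, -3/4, 3/5, -1/2, …
g: a_k = 0, 8, -8, 32/3, -16, 128/5, -128/3, …
L₀ := L_f ⊗_s L_g (sym. prod.), ord ≤ 4.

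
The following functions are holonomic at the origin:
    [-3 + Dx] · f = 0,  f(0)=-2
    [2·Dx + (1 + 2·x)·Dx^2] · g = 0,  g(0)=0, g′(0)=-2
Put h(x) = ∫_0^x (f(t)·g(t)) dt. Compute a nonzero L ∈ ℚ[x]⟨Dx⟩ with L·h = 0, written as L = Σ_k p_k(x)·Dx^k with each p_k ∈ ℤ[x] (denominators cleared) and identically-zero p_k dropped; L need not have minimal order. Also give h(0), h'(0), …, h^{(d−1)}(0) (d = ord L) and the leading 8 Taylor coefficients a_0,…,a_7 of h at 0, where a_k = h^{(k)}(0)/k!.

L = (3 + 18·x)·Dx + (-4 - 12·x)·Dx^2 + (1 + 2·x)·Dx^3  (order 3).
h: a_k = 0, 0, 2, 8/3, 17/6, 8/5, 83/60, -1/21, …
ICs: h(0) = 0, h′(0) = 0, h′′(0) = 4.

f: a_k = -2, -6, -9, -9, -27/4, -81/20, -81/40, -243/280, …
g: a_k = 0, -2, 2, -8/3, 4, -32/5, 32/3, -128/7, …
Sym-product of L_f,L_g gives L₀ (≤ ord 2).
h=∫₀ˣh₀: take L = L₀·Dx.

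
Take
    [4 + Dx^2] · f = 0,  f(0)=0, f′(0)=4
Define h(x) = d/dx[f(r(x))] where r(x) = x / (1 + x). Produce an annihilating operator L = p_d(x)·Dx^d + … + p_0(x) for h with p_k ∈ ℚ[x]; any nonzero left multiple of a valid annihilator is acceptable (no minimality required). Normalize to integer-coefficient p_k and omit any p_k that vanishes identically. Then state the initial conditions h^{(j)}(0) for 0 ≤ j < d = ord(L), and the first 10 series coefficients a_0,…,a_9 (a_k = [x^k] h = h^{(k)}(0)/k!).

L = (10 + 12·x + 6·x^2) + (6 + 18·x + 18·x^2 + 6·x^3)·Dx + (1 + 4·x + 6·x^2 + 4·x^3 + x^4)·Dx^2  (order 2).
h: a_k = 4, -8, 4, 16, -172/3, 120, -8836/45, 12128/45, -98524/315, 18296/63, …
ICs: h(0) = 4, h′(0) = -8.

f: a_k = 0, 4, 0, -8/3, 0, 8/15, 0, -16/315, 0, 8/2835, …
Change of var in L_f (x↦r) gives L₀.
Derive L from L₀ (diff closure).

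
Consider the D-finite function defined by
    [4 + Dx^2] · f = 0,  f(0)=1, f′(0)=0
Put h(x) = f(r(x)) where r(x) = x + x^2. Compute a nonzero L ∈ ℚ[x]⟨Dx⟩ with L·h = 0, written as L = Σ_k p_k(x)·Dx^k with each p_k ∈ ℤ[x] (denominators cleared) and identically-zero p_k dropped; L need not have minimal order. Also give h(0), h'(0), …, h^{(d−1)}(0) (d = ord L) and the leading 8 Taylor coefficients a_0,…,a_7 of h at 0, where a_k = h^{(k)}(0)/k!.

f: a_k = 1, 0, -2, 0, 2/3, 0, -4/45, 0, …
h₀=f(r): pull back L_f along r ⇒ L₀.
L = (4 + 24·x + 48·x^2 + 32·x^3) - 2·Dx + (1 + 2·x)·Dx^2  (order 2).
h: a_k = 1, 0, -2, -4, -4/3, 8/3, 176/45, 32/15, …
ICs: h(0) = 1, h′(0) = 0.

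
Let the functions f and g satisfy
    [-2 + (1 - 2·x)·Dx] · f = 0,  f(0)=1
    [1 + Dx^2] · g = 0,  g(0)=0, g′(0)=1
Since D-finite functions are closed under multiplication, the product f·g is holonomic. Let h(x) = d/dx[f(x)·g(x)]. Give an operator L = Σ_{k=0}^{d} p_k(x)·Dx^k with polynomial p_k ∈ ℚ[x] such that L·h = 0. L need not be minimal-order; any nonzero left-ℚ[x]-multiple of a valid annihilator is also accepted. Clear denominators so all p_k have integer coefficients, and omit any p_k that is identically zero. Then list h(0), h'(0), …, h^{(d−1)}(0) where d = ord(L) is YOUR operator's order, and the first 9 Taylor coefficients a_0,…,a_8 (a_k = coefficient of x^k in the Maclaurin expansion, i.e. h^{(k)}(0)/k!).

f: a_k = 1, 2, 4, 8, 16, 32, 64, 128, 256, …
g: a_k = 0, 1, 0, -1/6, 0, 1/120, 0, -1/5040, 0, …
L₀ := L_f ⊗_s L_g (sym. prod.), ord ≤ 2.
h=h₀': d/dx-closure on L₀ ⇒ L.
L = (-7 - 4·x + 4·x^2) + (-4 + 8·x)·Dx + (1 - 4·x + 4·x^2)·Dx^2  (order 2).
h: a_k = 1, 4, 23/2, 92/3, 1841/24, 1841/10, 309287/720, 309287/315, 12724951/5760, …
ICs: h(0) = 1, h′(0) = 4.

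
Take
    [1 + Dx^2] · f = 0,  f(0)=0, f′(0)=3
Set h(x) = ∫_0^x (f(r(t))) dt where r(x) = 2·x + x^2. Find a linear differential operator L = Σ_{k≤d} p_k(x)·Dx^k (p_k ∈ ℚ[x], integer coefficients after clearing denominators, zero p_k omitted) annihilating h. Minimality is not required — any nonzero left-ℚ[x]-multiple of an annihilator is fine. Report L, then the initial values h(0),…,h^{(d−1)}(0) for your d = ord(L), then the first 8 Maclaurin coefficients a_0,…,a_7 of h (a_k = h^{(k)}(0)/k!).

L = (4 + 12·x + 12·x^2 + 4·x^3)·Dx - Dx^2 + (1 + x)·Dx^3  (order 3).
h: a_k = 0, 0, 3, 1, -1, -6/5, -11/30, 3/14, …
ICs: h(0) = 0, h′(0) = 0, h′′(0) = 6.

f: a_k = 0, 3, 0, -1/2, 0, 1/40, 0, -1/1680, …
Substitute x→r, Dx→(1/r')Dx; clear ⇒ L₀.
h=∫h₀ ⇒ L = L₀·Dx.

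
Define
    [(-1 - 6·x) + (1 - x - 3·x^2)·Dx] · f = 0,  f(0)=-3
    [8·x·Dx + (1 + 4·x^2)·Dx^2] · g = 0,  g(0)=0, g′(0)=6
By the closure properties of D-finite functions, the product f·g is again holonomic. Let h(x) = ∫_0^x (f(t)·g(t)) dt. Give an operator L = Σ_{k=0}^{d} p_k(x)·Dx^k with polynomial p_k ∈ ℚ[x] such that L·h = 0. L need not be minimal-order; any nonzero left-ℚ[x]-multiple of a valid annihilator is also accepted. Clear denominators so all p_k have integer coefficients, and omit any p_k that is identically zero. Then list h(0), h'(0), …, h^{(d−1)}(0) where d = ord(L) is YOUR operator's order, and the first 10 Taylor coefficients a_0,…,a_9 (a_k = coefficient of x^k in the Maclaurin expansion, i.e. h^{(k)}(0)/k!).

L = (6 + 8·x + 72·x^2)·Dx + (2 + 4·x + 16·x^2 + 72·x^3)·Dx^2 + (-1 + x - x^2 + 4·x^3 + 12·x^4)·Dx^3  (order 3).
h: a_k = 0, 0, -9, -6, -12, -102/5, -253/5, -3048/35, -23727/140, -37154/105, …
ICs: h(0) = 0, h′(0) = 0, h′′(0) = -18.

f: a_k = -3, -3, -12, -21, -57, -120, -291, -651, -1524, -3477, …
g: a_k = 0, 6, 0, -8, 0, 96/5, 0, -384/7, 0, 512/3, …
L₀ := L_f ⊗_s L_g (sym. prod.), ord ≤ 2.
Integrate: L := L₀·Dx.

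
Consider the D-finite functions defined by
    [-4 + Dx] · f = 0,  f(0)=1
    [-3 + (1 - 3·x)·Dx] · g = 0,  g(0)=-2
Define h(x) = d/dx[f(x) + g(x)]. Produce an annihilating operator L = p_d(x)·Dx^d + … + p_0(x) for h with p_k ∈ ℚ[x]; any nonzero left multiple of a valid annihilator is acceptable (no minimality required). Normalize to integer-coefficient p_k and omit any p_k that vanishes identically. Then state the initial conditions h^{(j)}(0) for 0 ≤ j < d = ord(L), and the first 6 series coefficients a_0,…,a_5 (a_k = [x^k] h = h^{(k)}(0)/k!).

L = (60 + 144·x) + (-19 - 48·x + 72·x^2)·Dx + (1 + 3·x - 18·x^2)·Dx^2  (order 2).
h: a_k = -2, -20, -130, -1816/3, -7162/3, -130708/15, …
ICs: h(0) = -2, h′(0) = -20.

f: a_k = 1, 4, 8, 32/3, 32/3, 128/15, …
g: a_k = -2, -6, -18, -54, -162, -486, …
h₀=f+g: left-lcm gives L₀, ord ≤ 2.
h₀' ⇒ L via d/dx closure of L₀.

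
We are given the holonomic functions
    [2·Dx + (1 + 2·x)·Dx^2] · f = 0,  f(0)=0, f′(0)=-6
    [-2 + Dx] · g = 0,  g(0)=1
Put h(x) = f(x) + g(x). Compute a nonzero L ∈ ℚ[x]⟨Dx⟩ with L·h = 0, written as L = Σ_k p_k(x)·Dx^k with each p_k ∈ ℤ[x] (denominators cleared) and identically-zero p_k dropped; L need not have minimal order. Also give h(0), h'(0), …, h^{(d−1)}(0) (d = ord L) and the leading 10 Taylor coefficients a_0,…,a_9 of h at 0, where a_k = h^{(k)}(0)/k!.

f: a_k = 0, -6, 6, -8, 12, -96/5, 32, -384/7, 96, -512/3, …
g: a_k = 1, 2, 2, 4/3, 2/3, 4/15, 4/45, 8/315, 2/315, 4/2835, …
h₀=f+g: left-lcm gives L₀, ord ≤ 3.
L = (-6 - 4·x)·Dx + (1 - 4·x - 4·x^2)·Dx^2 + (1 + 3·x + 2·x^2)·Dx^3  (order 3).
h: a_k = 1, -4, 8, -20/3, 38/3, -284/15, 1444/45, -17272/315, 30242/315, -483836/2835, …
ICs: h(0) = 1, h′(0) = -4, h′′(0) = 16.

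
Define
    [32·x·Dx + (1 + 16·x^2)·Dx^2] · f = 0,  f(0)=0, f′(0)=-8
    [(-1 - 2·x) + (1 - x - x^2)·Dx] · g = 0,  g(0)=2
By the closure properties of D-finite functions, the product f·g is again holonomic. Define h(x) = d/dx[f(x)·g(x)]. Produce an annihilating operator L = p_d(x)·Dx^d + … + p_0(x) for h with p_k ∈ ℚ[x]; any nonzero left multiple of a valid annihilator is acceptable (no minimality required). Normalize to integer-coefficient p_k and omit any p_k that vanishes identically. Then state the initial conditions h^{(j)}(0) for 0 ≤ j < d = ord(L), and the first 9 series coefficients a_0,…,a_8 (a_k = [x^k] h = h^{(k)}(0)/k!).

f: a_k = 0, -8, 0, 128/3, 0, -2048/5, 0, 32768/7, 0, …
g: a_k = 2, 2, 4, 6, 10, 16, 26, 42, 68, …
L₀ := L_f ⊗_s L_g (sym. prod.), ord ≤ 2.
Derive L from L₀ (diff closure).
L = (-58 + 3360·x^2 + 6144·x^3 + 9216·x^4) + (19 + 70·x - 528·x^2 + 352·x^3 + 6144·x^4 + 6144·x^5)·Dx + (-1 - 15·x - 47·x^2 - 176·x^3 - 448·x^4 + 1024·x^5 + 768·x^6)·Dx^2  (order 2).
h: a_k = -16, -32, 160, 448/3, -10928/3, -20736/5, 833968/15, 6091136/105, -6382816/7, …
ICs: h(0) = -16, h′(0) = -32.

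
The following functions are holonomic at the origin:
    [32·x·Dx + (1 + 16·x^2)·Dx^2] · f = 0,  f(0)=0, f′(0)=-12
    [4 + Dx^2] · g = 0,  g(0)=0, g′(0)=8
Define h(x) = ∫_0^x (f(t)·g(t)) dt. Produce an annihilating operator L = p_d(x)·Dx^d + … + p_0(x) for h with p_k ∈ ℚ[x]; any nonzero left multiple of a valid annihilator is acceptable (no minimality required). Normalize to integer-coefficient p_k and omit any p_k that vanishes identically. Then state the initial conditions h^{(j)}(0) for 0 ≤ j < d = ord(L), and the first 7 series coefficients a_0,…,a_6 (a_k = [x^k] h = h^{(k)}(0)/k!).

f: a_k = 0, -12, 0, 64, 0, -3072/5, 0, …
g: a_k = 0, 8, 0, -16/3, 0, 16/15, 0, …
Product ⇒ symmetric product L₀, ord ≤ 4.
h=∫h₀ ⇒ L = L₀·Dx.
L = (1360 + 60416·x^2 + 106496·x^4 + 262144·x^6 + 1048576·x^8)·Dx + (2304·x + 45056·x^3 + 196608·x^5 + 1048576·x^7)·Dx^2 + (360 + 15872·x^2 + 36864·x^4 + 131072·x^6 + 524288·x^8)·Dx^3 + (576·x + 11264·x^3 + 49152·x^5 + 262144·x^7)·Dx^4 + (5 + 192·x^2 + 2560·x^4 + 16384·x^6 + 65536·x^8)·Dx^5  (order 5).
h: a_k = 0, 0, 0, -32, 0, 576/5, 0, …
ICs: h(0) = 0, h′(0) = 0, h′′(0) = 0, h′′′(0) = -192, h′′′′(0) = 0.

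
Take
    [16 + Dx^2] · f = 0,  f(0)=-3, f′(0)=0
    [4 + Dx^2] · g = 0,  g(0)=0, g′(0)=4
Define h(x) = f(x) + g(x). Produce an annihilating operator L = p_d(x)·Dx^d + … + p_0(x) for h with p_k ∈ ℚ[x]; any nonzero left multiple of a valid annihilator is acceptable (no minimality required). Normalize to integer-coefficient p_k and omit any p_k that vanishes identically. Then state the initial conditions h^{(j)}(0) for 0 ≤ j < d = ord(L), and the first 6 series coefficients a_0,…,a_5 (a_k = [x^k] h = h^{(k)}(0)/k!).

f: a_k = -3, 0, 24, 0, -32, 0, …
g: a_k = 0, 4, 0, -8/3, 0, 8/15, …
L₀ := lclm(L_f,L_g); ord L₀ ≤ 2+2.
L = 64 + 20·Dx^2 + Dx^4  (order 4).
h: a_k = -3, 4, 24, -8/3, -32, 8/15, …
ICs: h(0) = -3, h′(0) = 4, h′′(0) = 48, h′′′(0) = -16.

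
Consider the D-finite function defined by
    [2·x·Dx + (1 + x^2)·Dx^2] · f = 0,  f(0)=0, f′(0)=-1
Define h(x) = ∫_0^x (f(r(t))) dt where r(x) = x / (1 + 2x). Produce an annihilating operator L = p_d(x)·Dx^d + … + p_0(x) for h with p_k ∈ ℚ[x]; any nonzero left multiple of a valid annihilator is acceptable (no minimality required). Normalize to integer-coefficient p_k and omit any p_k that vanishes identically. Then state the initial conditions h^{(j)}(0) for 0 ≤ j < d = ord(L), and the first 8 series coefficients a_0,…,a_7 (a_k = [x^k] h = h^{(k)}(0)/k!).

L = (4 + 10·x)·Dx^2 + (1 + 4·x + 5·x^2)·Dx^3  (order 3).
h: a_k = 0, 0, -1/2, 2/3, -11/12, 6/5, -41/30, 22/21, …
ICs: h(0) = 0, h′(0) = 0, h′′(0) = -1.

f: a_k = 0, -1, 0, 1/3, 0, -1/5, 0, 1/7, …
Substitute x→r, Dx→(1/r')Dx; clear ⇒ L₀.
h=∫₀ˣh₀: take L = L₀·Dx.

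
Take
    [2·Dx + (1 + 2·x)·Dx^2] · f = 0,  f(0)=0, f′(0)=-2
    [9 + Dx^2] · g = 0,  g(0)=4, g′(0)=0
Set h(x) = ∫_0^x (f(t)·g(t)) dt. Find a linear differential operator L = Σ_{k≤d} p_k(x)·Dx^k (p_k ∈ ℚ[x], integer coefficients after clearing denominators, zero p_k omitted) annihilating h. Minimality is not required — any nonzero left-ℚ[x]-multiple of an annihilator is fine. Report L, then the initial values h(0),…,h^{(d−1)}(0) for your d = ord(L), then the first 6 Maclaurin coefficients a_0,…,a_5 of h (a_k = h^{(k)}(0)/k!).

L = (63 + 1053·x + 3969·x^2 + 5832·x^3 + 2916·x^4)·Dx + (63 + 450·x + 972·x^2 + 648·x^3)·Dx^2 + (25 + 270·x + 918·x^2 + 1296·x^3 + 648·x^4)·Dx^3 + (7 + 50·x + 108·x^2 + 72·x^3)·Dx^4 + (2 + 17·x + 53·x^2 + 72·x^3 + 36·x^4)·Dx^5  (order 5).
h: a_k = 0, 0, -4, 8/3, 19/3, -4, …
ICs: h(0) = 0, h′(0) = 0, h′′(0) = -8, h′′′(0) = 16, h′′′′(0) = 152.

f: a_k = 0, -2, 2, -8/3, 4, -32/5, …
g: a_k = 4, 0, -18, 0, 27/2, 0, …
h₀=f·g: eliminate ⇒ L₀, order ≤ 2·2.
h=∫h₀ ⇒ L = L₀·Dx.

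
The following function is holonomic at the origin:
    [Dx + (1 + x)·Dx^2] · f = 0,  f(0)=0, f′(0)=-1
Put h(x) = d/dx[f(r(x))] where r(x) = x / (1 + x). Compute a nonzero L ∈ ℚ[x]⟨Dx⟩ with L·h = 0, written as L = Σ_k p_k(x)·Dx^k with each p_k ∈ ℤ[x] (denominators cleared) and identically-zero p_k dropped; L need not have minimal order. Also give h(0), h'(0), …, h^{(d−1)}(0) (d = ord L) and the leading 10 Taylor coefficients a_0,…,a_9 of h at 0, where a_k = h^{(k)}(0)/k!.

L = (3 + 4·x) + (1 + 3·x + 2·x^2)·Dx  (order 1).
h: a_k = -1, 3, -7, 15, -31, 63, -127, 255, -511, 1023, …
ICs: h(0) = -1.

f: a_k = 0, -1, 1/2, -1/3, 1/4, -1/5, 1/6, -1/7, 1/8, -1/9, …
Change of var in L_f (x↦r) gives L₀.
Derive L from L₀ (diff closure).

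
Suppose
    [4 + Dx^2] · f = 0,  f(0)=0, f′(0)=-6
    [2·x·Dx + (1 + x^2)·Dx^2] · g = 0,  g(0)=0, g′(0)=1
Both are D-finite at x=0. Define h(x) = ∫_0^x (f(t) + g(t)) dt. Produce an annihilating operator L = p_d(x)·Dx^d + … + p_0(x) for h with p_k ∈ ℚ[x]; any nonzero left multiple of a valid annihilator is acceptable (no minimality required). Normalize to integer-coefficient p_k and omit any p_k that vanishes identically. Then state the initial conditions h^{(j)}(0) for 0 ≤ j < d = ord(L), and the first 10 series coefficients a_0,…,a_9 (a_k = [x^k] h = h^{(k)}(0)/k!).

f: a_k = 0, -6, 0, 4, 0, -4/5, 0, 8/105, 0, -4/945, …
g: a_k = 0, 1, 0, -1/3, 0, 1/5, 0, -1/7, 0, 1/9, …
Weyl lclm of L_f,L_g ⇒ L₀ (ord ≤ 4).
h=∫₀ˣh₀: take L = L₀·Dx.
L = (-32·x + 80·x^3 + 16·x^5)·Dx^2 + (4 + 32·x^2 + 36·x^4 + 8·x^6)·Dx^3 + (-8·x + 20·x^3 + 4·x^5)·Dx^4 + (1 + 8·x^2 + 9·x^4 + 2·x^6)·Dx^5  (order 5).
h: a_k = 0, 0, -5/2, 0, 11/12, 0, -1/10, 0, -1/120, 0, …
ICs: h(0) = 0, h′(0) = 0, h′′(0) = -5, h′′′(0) = 0, h′′′′(0) = 22.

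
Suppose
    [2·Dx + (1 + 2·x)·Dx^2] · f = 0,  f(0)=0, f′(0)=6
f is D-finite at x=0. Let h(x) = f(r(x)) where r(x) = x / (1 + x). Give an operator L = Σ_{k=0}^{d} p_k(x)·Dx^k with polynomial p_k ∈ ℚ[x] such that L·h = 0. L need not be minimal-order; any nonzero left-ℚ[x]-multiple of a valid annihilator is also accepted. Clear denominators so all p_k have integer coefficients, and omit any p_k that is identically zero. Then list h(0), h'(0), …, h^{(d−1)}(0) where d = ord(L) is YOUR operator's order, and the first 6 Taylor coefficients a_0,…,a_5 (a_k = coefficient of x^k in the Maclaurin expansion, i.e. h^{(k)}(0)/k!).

L = (4 + 6·x)·Dx + (1 + 4·x + 3·x^2)·Dx^2  (order 2).
h: a_k = 0, 6, -12, 26, -60, 726/5, …
ICs: h(0) = 0, h′(0) = 6.

f: a_k = 0, 6, -6, 8, -12, 96/5, …
Change of var in L_f (x↦r) gives L₀.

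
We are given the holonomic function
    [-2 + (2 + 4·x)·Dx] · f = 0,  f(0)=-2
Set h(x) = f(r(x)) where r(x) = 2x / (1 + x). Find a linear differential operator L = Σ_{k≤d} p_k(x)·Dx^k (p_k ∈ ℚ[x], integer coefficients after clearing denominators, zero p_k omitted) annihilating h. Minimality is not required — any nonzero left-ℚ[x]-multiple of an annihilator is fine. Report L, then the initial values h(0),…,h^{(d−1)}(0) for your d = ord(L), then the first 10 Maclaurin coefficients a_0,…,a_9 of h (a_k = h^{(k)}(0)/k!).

f: a_k = -2, -2, 1, -1, 5/4, -7/4, 21/8, -33/8, 429/64, -715/64, …
Change of var in L_f (x↦r) gives L₀.
L = -2 + (1 + 6·x + 5·x^2)·Dx  (order 1).
h: a_k = -2, -4, 8, -20, 60, -204, 752, -2924, 11800, -48940, …
ICs: h(0) = -2.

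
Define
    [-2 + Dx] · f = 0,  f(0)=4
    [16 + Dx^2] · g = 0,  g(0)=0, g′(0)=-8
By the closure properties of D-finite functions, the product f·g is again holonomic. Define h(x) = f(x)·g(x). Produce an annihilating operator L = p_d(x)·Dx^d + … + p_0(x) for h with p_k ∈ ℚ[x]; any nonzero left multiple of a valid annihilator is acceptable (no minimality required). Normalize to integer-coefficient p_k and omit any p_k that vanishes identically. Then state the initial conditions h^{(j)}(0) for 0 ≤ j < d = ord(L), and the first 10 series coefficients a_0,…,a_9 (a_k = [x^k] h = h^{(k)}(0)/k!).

f: a_k = 4, 8, 8, 16/3, 8/3, 16/15, 16/45, 32/315, 8/315, 16/2835, …
g: a_k = 0, -8, 0, 64/3, 0, -256/15, 0, 2048/315, 0, -4096/2835, …
h₀=f·g: eliminate ⇒ L₀, order ≤ 1·2.
L = 20 - 4·Dx + Dx^2  (order 2).
h: a_k = 0, -32, -64, 64/3, 128, 1216/15, -1408/45, -17792/315, -256/15, 22976/2835, …
ICs: h(0) = 0, h′(0) = -32.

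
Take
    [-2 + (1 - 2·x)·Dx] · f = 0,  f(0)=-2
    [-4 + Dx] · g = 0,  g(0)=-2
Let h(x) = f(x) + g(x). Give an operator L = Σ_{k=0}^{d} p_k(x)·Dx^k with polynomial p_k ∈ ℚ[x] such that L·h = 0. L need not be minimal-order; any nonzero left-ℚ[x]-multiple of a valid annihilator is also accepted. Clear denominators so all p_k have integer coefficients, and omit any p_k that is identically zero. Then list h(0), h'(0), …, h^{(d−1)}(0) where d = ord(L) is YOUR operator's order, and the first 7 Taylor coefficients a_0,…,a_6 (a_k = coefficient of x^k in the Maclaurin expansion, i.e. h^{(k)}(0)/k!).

L = -32·x + (-4 + 32·x - 32·x^2)·Dx + (1 - 6·x + 8·x^2)·Dx^2  (order 2).
h: a_k = -4, -12, -24, -112/3, -160/3, -1216/15, -6272/45, …
ICs: h(0) = -4, h′(0) = -12.

f: a_k = -2, -4, -8, -16, -32, -64, -128, …
g: a_k = -2, -8, -16, -64/3, -64/3, -256/15, -512/45, …
h₀=f+g: left-lcm gives L₀, ord ≤ 2.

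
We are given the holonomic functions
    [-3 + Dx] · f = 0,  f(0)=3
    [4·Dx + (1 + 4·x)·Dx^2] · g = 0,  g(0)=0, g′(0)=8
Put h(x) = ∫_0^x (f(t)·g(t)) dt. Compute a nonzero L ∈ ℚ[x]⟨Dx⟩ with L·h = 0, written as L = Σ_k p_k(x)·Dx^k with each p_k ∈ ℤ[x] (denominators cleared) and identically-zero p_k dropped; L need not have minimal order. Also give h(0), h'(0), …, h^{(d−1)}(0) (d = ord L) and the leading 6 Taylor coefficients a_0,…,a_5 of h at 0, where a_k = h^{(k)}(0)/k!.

L = (-3 + 36·x)·Dx + (-2 - 24·x)·Dx^2 + (1 + 4·x)·Dx^3  (order 3).
h: a_k = 0, 0, 12, 8, 23, -108/5, …
ICs: h(0) = 0, h′(0) = 0, h′′(0) = 24.

f: a_k = 3, 9, 27/2, 27/2, 81/8, 243/40, …
g: a_k = 0, 8, -16, 128/3, -128, 2048/5, …
L₀ := L_f ⊗_s L_g (sym. prod.), ord ≤ 2.
h=∫h₀ ⇒ L = L₀·Dx.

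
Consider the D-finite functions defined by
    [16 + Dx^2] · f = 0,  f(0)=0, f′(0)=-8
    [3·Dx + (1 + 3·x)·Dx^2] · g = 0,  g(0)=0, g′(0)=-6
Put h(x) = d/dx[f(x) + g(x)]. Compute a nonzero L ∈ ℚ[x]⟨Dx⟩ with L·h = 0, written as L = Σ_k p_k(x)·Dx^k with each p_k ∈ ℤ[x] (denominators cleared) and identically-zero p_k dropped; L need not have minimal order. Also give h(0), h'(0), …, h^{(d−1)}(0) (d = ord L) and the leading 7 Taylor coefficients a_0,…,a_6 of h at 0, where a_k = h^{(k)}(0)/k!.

L = (1680 + 2304·x + 3456·x^2) + (272 + 1584·x + 3456·x^2 + 3456·x^3)·Dx + (105 + 144·x + 216·x^2)·Dx^2 + (17 + 99·x + 216·x^2 + 216·x^3)·Dx^3  (order 3).
h: a_k = -14, 18, 10, 162, -1714/3, 1458, -194782/45, …
ICs: h(0) = -14, h′(0) = 18, h′′(0) = 20.

f: a_k = 0, -8, 0, 64/3, 0, -256/15, 0, …
g: a_k = 0, -6, 9, -18, 81/2, -486/5, 243, …
f+g: L₀ = lclm(L_f,L_g), ord ≤ 2+2.
Derive L from L₀ (diff closure).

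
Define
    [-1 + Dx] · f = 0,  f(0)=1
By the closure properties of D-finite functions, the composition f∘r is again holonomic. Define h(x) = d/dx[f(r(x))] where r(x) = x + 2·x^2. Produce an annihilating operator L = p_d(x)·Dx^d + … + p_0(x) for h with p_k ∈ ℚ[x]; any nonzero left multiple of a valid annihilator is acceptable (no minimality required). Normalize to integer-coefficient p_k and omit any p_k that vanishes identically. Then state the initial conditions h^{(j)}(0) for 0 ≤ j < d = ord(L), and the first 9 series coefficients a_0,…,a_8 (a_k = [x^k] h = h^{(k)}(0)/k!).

L = (5 + 8·x + 16·x^2) + (-1 - 4·x)·Dx  (order 1).
h: a_k = 1, 5, 13/2, 73/6, 281/24, 1741/120, 1697/144, 57233/5040, 328753/40320, …
ICs: h(0) = 1.

f: a_k = 1, 1, 1/2, 1/6, 1/24, 1/120, 1/720, 1/5040, 1/40320, …
L₀ from L_f via x↦r, Dx↦r'^{-1}Dx.
h₀' ⇒ L via d/dx closure of L₀.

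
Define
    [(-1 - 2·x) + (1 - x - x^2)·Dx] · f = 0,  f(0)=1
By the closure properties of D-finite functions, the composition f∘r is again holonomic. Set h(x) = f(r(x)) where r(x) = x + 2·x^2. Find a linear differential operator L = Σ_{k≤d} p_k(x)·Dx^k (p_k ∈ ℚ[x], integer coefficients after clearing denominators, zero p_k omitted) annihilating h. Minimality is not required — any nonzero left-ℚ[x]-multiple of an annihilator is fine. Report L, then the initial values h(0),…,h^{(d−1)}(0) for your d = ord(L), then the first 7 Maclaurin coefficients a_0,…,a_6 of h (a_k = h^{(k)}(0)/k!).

L = (1 + 6·x + 12·x^2 + 16·x^3) + (-1 + x + 3·x^2 + 4·x^3 + 4·x^4)·Dx  (order 1).
h: a_k = 1, 1, 4, 11, 31, 84, 237, …
ICs: h(0) = 1.

f: a_k = 1, 1, 2, 3, 5, 8, 13, …
L₀ from L_f via x↦r, Dx↦r'^{-1}Dx.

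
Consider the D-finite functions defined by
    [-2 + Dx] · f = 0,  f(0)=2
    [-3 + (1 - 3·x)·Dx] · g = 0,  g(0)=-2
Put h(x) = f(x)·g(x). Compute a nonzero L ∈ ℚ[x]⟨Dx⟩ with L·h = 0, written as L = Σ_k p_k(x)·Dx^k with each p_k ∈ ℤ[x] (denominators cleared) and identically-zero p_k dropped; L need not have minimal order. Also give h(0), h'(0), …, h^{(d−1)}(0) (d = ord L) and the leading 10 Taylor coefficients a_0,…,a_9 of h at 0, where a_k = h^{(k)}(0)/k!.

L = (5 - 6·x) + (-1 + 3·x)·Dx  (order 1).
h: a_k = -4, -20, -68, -628/3, -1892/3, -28396/15, -51116/9, -5367212/315, -16101644/315, -434744404/2835, …
ICs: h(0) = -4.

f: a_k = 2, 4, 4, 8/3, 4/3, 8/15, 8/45, 16/315, 4/315, 8/2835, …
g: a_k = -2, -6, -18, -54, -162, -486, -1458, -4374, -13122, -39366, …
L₀ := L_f ⊗_s L_g (sym. prod.), ord ≤ 1.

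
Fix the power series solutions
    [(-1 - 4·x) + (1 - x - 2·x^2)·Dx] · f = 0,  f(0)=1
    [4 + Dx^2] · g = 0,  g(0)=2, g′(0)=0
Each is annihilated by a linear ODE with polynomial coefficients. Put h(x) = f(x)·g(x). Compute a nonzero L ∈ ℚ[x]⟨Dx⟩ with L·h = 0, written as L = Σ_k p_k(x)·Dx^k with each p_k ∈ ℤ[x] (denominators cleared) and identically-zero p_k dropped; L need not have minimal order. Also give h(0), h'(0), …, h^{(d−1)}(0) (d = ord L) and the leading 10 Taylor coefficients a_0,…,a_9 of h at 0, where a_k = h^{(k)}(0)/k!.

L = (4·x + 8·x^2) + (2 + 8·x)·Dx + (-1 + x + 2·x^2)·Dx^2  (order 2).
h: a_k = 2, 2, 2, 6, 34/3, 70/3, 2062/45, 4162/45, 58006/315, 38758/105, …
ICs: h(0) = 2, h′(0) = 2.

f: a_k = 1, 1, 3, 5, 11, 21, 43, 85, 171, 341, …
g: a_k = 2, 0, -4, 0, 4/3, 0, -8/45, 0, 4/315, 0, …
Product ⇒ symmetric product L₀, ord ≤ 2.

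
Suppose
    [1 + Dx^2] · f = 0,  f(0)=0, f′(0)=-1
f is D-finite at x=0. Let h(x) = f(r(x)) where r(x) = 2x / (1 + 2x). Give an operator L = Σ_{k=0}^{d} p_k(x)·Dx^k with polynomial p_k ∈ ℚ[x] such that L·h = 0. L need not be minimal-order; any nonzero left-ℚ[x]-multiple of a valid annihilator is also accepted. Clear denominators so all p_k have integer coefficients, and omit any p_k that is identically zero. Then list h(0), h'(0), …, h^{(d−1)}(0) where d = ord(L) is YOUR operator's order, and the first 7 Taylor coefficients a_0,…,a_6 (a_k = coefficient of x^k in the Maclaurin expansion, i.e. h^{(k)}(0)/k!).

L = 4 + (4 + 24·x + 48·x^2 + 32·x^3)·Dx + (1 + 8·x + 24·x^2 + 32·x^3 + 16·x^4)·Dx^2  (order 2).
h: a_k = 0, -2, 4, -20/3, 8, -4/15, -40, …
ICs: h(0) = 0, h′(0) = -2.

f: a_k = 0, -1, 0, 1/6, 0, -1/120, 0, …
Change of var in L_f (x↦r) gives L₀.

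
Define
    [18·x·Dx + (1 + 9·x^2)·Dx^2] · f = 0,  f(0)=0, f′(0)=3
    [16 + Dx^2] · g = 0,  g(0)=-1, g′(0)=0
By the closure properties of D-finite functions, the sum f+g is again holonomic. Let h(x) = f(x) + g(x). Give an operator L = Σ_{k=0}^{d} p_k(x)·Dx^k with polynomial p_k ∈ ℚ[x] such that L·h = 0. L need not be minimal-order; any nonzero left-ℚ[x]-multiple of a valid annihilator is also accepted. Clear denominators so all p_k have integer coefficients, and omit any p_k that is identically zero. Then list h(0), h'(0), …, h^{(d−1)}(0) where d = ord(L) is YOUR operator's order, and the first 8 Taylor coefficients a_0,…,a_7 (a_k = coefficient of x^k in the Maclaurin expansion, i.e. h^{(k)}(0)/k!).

f: a_k = 0, 3, 0, -9, 0, 243/5, 0, -2187/7, …
g: a_k = -1, 0, 8, 0, -32/3, 0, 256/45, 0, …
h₀=f+g: left-lcm gives L₀, ord ≤ 4.
L = (-13248·x + 181440·x^3 + 186624·x^5)·Dx + (-16 + 6048·x^2 + 66096·x^4 + 93312·x^6)·Dx^2 + (-828·x + 11340·x^3 + 11664·x^5)·Dx^3 + (-1 + 378·x^2 + 4131·x^4 + 5832·x^6)·Dx^4  (order 4).
h: a_k = -1, 3, 8, -9, -32/3, 243/5, 256/45, -2187/7, …
ICs: h(0) = -1, h′(0) = 3, h′′(0) = 16, h′′′(0) = -54.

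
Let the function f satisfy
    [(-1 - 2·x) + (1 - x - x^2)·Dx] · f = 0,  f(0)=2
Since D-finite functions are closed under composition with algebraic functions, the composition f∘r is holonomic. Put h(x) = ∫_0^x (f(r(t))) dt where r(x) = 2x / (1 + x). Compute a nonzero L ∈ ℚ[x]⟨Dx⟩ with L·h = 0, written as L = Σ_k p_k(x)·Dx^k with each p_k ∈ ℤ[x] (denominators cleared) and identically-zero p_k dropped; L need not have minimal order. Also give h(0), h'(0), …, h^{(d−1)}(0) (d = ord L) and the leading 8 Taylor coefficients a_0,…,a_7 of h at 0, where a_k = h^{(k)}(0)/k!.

f: a_k = 2, 2, 4, 6, 10, 16, 26, 42, …
h₀=f(r): pull back L_f along r ⇒ L₀.
h=∫₀ˣh₀: take L = L₀·Dx.
L = (2 + 10·x)·Dx + (-1 - x + 5·x^2 + 5·x^3)·Dx^2  (order 2).
h: a_k = 0, 2, 2, 4, 5, 12, 50/3, 300/7, …
ICs: h(0) = 0, h′(0) = 2.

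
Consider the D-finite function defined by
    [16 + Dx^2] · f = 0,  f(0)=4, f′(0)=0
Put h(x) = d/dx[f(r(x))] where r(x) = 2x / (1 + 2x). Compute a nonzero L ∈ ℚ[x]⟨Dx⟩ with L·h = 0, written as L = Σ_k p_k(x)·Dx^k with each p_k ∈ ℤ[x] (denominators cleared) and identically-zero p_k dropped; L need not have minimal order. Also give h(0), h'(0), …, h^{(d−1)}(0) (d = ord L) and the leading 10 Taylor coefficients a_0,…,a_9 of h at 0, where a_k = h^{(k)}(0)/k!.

L = (88 + 96·x + 96·x^2) + (12 + 72·x + 144·x^2 + 96·x^3)·Dx + (1 + 8·x + 24·x^2 + 32·x^3 + 16·x^4)·Dx^2  (order 2).
h: a_k = 0, -256, 1536, -10240/3, -20480/3, 1404928/15, -2351104/5, 102957056/63, -146931712/35, 19209453568/2835, …
ICs: h(0) = 0, h′(0) = -256.

f: a_k = 4, 0, -32, 0, 128/3, 0, -1024/45, 0, 2048/315, 0, …
L₀ from L_f via x↦r, Dx↦r'^{-1}Dx.
h=h₀': d/dx-closure on L₀ ⇒ L.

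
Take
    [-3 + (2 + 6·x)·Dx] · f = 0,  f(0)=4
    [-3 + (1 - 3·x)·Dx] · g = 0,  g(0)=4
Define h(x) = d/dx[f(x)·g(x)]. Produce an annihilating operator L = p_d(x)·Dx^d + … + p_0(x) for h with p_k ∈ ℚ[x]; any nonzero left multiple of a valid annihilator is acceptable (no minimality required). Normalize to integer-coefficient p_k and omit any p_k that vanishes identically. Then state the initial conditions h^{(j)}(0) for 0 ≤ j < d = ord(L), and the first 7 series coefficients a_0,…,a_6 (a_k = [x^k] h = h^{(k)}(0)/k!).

f: a_k = 4, 6, -9/2, 27/4, -405/32, 1701/64, -15309/256, …
g: a_k = 4, 12, 36, 108, 324, 972, 2916, …
f·g: L₀ = L_f ⊗_s L_g, ord ≤ 1·1.
Derive L from L₀ (diff closure).
L = (11 + 54·x + 27·x^2) + (-2 - 2·x + 18·x^2 + 18·x^3)·Dx  (order 1).
h: a_k = 72, 396, 1863, 14499/2, 443475/16, 3147093/32, 44564499/128, …
ICs: h(0) = 72.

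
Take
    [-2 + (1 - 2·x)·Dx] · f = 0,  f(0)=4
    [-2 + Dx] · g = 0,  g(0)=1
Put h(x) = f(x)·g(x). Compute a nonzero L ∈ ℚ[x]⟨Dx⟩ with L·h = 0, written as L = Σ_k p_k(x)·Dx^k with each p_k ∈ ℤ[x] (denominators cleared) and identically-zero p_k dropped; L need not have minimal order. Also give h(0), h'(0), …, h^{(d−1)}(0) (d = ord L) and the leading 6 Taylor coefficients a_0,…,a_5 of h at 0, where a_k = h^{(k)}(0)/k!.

L = (4 - 4·x) + (-1 + 2·x)·Dx  (order 1).
h: a_k = 4, 16, 40, 256/3, 520/3, 5216/15, …
ICs: h(0) = 4.

f: a_k = 4, 8, 16, 32, 64, 128, …
g: a_k = 1, 2, 2, 4/3, 2/3, 4/15, …
Sym-product of L_f,L_g gives L₀ (≤ ord 1).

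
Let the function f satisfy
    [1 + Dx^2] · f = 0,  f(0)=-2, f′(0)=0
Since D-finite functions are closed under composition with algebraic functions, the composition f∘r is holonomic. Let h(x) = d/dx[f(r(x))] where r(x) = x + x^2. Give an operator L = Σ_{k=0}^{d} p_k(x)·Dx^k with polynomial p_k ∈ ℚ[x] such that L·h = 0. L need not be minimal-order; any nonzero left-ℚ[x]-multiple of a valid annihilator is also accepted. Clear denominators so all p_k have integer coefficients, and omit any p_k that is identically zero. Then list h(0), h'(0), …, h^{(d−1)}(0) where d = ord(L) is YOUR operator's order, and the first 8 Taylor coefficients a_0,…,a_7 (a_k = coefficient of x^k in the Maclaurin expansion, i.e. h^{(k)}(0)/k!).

f: a_k = -2, 0, 1, 0, -1/12, 0, 1/360, 0, …
L₀ from L_f via x↦r, Dx↦r'^{-1}Dx.
h₀' ⇒ L via d/dx closure of L₀.
L = (13 + 8·x + 24·x^2 + 32·x^3 + 16·x^4) + (-6 - 12·x)·Dx + (1 + 4·x + 4·x^2)·Dx^2  (order 2).
h: a_k = 0, 2, 6, 11/3, -5/3, -179/60, -133/60, -841/2520, …
ICs: h(0) = 0, h′(0) = 2.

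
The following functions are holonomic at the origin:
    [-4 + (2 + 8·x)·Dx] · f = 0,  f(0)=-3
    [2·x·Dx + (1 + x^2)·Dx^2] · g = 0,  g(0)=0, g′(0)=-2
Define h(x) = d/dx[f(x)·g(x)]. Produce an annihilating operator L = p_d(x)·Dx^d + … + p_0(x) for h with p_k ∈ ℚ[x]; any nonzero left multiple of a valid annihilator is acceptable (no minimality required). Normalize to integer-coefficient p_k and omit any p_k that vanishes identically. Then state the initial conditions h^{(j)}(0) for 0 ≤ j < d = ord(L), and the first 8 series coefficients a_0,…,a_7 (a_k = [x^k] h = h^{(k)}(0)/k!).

L = (-10 + 40·x + 98·x^2 - 24·x^3 - 12·x^4) + (13 + 66·x + 117·x^2 + 226·x^3 - 84·x^4 - 48·x^5)·Dx + (3 + 23·x + 42·x^2 - x^3 + 23·x^4 - 24·x^5 - 16·x^6)·Dx^2  (order 2).
h: a_k = 6, 24, -42, 80, -274, 4872/5, -17054/5, 428704/35, …
ICs: h(0) = 6, h′(0) = 24.

f: a_k = -3, -6, 6, -12, 30, -84, 252, -792, …
g: a_k = 0, -2, 0, 2/3, 0, -2/5, 0, 2/7, …
Sym-product of L_f,L_g gives L₀ (≤ ord 2).
Differentiate: ansatz ord ≤ ord L₀ ⇒ L.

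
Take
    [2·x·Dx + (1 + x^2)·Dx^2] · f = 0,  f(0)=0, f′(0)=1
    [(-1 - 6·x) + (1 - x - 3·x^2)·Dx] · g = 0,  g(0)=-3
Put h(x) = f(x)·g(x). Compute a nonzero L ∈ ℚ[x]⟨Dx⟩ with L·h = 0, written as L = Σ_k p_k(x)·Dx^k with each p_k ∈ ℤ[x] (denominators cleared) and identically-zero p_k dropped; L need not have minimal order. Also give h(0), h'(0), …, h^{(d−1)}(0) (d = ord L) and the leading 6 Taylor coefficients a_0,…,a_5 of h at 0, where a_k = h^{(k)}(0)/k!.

L = (6 + 2·x + 18·x^2) + (2 + 10·x + 4·x^2 + 18·x^3)·Dx + (-1 + x + 2·x^2 + x^3 + 3·x^4)·Dx^2  (order 2).
h: a_k = 0, -3, -3, -11, -20, -268/5, …
ICs: h(0) = 0, h′(0) = -3.

f: a_k = 0, 1, 0, -1/3, 0, 1/5, …
g: a_k = -3, -3, -12, -21, -57, -120, …
L₀ := L_f ⊗_s L_g (sym. prod.), ord ≤ 2.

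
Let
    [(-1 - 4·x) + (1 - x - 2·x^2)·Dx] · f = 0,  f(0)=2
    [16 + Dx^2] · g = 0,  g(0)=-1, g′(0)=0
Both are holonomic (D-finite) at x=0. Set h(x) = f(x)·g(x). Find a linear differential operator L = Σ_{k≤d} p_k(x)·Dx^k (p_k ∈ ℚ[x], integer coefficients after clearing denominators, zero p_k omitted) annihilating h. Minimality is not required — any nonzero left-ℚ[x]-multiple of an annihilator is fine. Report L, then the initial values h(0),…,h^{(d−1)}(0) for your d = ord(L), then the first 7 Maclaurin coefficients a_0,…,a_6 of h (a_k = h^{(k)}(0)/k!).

L = (-12 + 16·x + 32·x^2) + (2 + 8·x)·Dx + (-1 + x + 2·x^2)·Dx^2  (order 2).
h: a_k = -2, -2, 10, 6, 14/3, 50/3, 1682/45, …
ICs: h(0) = -2, h′(0) = -2.

f: a_k = 2, 2, 6, 10, 22, 42, 86, …
g: a_k = -1, 0, 8, 0, -32/3, 0, 256/45, …
L₀ := L_f ⊗_s L_g (sym. prod.), ord ≤ 2.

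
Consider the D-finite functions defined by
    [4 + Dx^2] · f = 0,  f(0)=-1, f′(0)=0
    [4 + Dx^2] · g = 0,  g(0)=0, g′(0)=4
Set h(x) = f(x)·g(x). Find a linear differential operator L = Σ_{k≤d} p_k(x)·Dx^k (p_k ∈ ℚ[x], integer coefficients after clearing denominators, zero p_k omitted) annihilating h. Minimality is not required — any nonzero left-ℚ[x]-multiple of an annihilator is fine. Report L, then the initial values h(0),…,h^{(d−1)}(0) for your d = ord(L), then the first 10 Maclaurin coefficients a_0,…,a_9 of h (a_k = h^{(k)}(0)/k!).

f: a_k = -1, 0, 2, 0, -2/3, 0, 4/45, 0, -2/315, 0, …
g: a_k = 0, 4, 0, -8/3, 0, 8/15, 0, -16/315, 0, 8/2835, …
Sym-product of L_f,L_g gives L₀ (≤ ord 4).
L = 16·Dx + Dx^3  (order 3).
h: a_k = 0, -4, 0, 32/3, 0, -128/15, 0, 1024/315, 0, -2048/2835, …
ICs: h(0) = 0, h′(0) = -4, h′′(0) = 0.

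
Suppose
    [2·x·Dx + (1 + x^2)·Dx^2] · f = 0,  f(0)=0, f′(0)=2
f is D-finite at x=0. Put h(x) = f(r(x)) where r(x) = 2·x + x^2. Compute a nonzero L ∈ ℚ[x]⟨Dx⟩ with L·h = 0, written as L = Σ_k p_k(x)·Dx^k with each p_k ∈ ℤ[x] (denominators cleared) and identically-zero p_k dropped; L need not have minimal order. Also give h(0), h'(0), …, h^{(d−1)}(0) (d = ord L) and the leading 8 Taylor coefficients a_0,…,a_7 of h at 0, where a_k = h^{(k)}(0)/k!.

L = (-1 + 8·x + 16·x^2 + 12·x^3 + 3·x^4)·Dx + (1 + x + 4·x^2 + 8·x^3 + 5·x^4 + x^5)·Dx^2  (order 2).
h: a_k = 0, 4, 2, -16/3, -8, 44/5, 94/3, -32/7, …
ICs: h(0) = 0, h′(0) = 4.

f: a_k = 0, 2, 0, -2/3, 0, 2/5, 0, -2/7, …
h₀=f(r): pull back L_f along r ⇒ L₀.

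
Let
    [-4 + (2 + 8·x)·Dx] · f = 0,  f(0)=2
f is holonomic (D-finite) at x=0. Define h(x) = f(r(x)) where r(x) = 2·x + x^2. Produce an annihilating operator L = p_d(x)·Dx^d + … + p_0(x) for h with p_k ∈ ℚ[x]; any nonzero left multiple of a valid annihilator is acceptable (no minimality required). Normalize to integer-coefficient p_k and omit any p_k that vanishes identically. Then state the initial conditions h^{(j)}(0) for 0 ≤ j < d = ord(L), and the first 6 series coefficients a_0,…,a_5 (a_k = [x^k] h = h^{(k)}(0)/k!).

L = (-4 - 4·x) + (1 + 8·x + 4·x^2)·Dx  (order 1).
h: a_k = 2, 8, -12, 48, -228, 1200, …
ICs: h(0) = 2.

f: a_k = 2, 4, -4, 8, -20, 56, …
h₀=f(r): pull back L_f along r ⇒ L₀.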